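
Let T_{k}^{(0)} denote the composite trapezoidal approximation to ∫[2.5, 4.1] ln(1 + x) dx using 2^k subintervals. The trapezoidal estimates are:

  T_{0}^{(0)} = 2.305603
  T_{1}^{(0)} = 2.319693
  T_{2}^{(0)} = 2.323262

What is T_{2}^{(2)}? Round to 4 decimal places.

T_{1}^{(1)} = (4·2.319693 − 2.305603) / 3 = 2.324390
T_{2}^{(1)} = 2.323262 + (2.323262 − 2.319693)/3 = 2.324452
T_{2}^{(2)} = 2.324452 + (2.324452 − 2.324390)/15 = 2.324456
(Column j=1 coincides with Simpson's rule on the same nodes.)

2.3245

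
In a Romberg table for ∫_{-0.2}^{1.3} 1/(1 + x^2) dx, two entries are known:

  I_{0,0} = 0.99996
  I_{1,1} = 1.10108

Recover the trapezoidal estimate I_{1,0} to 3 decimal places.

From I_{1,1} = (4·I_{1,0} − I_{0,0})/3, solve for I_{1,0}:
4·I_{1,0} = 3·1.10108 + 0.99996 = 4.30320
I_{1,0} = 1.07580

1.076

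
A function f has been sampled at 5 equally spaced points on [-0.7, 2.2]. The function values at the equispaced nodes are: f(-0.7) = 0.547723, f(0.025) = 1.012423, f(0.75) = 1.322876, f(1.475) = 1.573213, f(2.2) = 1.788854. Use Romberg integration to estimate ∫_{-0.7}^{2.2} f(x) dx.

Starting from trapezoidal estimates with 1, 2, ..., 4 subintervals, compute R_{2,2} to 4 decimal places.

3.7046

R_{0,0} (trapezoid, 1 panel, h=2.9000): 3.388037
R_{1,0} (trapezoid, 2 panels, h=1.4500): 3.612189
R_{2,0} (trapezoid, 4 panels, h=0.7250): 3.680680
R_{1,1} = 3.612189 + (3.612189 − 3.388037)/3 = 3.686906
R_{2,1} = 3.680680 + (3.680680 − 3.612189)/3 = 3.703510
R_{2,2} = 3.703510 + (3.703510 − 3.686906)/15 = 3.704617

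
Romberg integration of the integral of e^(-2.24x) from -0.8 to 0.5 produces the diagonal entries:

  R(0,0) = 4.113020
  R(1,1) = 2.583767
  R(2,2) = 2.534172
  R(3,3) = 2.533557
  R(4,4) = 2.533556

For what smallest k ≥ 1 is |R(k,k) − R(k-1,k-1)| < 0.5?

k = 2

|R(1,1) − R(0,0)| = 1.529253 ≥ 0.5
|R(2,2) − R(1,1)| = 0.049595 < 0.5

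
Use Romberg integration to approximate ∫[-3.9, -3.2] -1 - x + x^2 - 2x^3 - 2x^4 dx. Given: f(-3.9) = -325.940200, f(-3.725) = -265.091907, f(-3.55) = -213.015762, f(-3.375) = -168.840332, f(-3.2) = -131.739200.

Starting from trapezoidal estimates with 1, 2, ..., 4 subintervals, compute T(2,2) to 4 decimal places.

T(0,0) (trapezoid, 1 panel, h=0.7000): -160.187790
T(1,0) (trapezoid, 2 panels, h=0.3500): -154.649412
T(2,0) (trapezoid, 4 panels, h=0.1750): -153.262848
T(1,1) = -154.649412 + (-154.649412 − (-160.187790))/3 = -152.803286
T(2,1) = -153.262848 + (-153.262848 − (-154.649412))/3 = -152.800660
T(2,2) = -152.800660 + (-152.800660 − (-152.803286))/15 = -152.800485

-152.8005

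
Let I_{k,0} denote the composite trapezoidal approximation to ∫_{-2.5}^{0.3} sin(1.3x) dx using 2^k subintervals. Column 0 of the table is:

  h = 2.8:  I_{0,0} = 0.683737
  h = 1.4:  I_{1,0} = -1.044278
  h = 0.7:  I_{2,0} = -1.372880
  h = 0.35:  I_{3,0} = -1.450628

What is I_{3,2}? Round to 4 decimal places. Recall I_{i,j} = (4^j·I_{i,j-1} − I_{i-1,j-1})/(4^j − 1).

Richardson extrapolation on the trapezoidal column (denominator 4−1=3):
I_{2,1} = -1.372880 + (-1.372880 − (-1.044278))/3 = -1.482414
I_{3,1} = (4·(-1.450628) − (-1.372880)) / 3 = -1.476544
I_{3,2} = (16·(-1.476544) − (-1.482414)) / 15 = -1.476153

-1.4762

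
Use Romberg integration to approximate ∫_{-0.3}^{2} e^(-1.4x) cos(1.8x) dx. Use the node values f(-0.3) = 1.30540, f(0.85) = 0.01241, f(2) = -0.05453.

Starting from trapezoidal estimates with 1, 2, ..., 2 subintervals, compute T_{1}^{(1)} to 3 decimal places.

T_{0}^{(0)} (trapezoid, 1 panel, h=2.3000): 1.43850
T_{1}^{(0)} (trapezoid, 2 panels, h=1.1500): 0.73352
T_{1}^{(1)} = 0.73352 + (0.73352 − 1.43850)/3 = 0.49853

0.499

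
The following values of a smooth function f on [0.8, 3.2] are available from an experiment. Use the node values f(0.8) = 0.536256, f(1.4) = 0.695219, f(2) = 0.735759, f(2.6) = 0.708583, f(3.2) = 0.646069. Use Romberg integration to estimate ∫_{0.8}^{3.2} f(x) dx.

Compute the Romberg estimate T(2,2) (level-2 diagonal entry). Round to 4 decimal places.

T(0,0) (trapezoid, 1 panel, h=2.4000): 1.418790
T(1,0) (trapezoid, 2 panels, h=1.2000): 1.592306
T(2,0) (trapezoid, 4 panels, h=0.6000): 1.638434
T(1,1) = 1.592306 + (1.592306 − 1.418790)/3 = 1.650145
T(2,1) = 1.638434 + (1.638434 − 1.592306)/3 = 1.653810
T(2,2) = 1.653810 + (1.653810 − 1.650145)/15 = 1.654054

1.6541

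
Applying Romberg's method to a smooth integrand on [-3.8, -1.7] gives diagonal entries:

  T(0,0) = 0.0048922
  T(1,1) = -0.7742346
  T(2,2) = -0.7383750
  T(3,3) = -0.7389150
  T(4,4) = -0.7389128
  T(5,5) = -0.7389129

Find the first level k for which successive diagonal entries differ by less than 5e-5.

|T(1,1) − T(0,0)| = 0.7791268 ≥ 5e-5
|T(2,2) − T(1,1)| = 0.0358596 ≥ 5e-5
|T(3,3) − T(2,2)| = 0.0005400 ≥ 5e-5
|T(4,4) − T(3,3)| = 0.0000022 < 5e-5

k = 4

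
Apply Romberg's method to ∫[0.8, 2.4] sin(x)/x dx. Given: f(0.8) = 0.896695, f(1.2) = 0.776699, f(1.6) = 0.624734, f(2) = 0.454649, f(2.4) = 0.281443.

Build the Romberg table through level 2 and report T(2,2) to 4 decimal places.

0.9804

T(0,0) (trapezoid, 1 panel, h=1.6000): 0.942510
T(1,0) (trapezoid, 2 panels, h=0.8000): 0.971042
T(2,0) (trapezoid, 4 panels, h=0.4000): 0.978060
T(1,1) = 0.971042 + (0.971042 − 0.942510)/3 = 0.980553
T(2,1) = 0.978060 + (0.978060 − 0.971042)/3 = 0.980399
T(2,2) = 0.980399 + (0.980399 − 0.980553)/15 = 0.980389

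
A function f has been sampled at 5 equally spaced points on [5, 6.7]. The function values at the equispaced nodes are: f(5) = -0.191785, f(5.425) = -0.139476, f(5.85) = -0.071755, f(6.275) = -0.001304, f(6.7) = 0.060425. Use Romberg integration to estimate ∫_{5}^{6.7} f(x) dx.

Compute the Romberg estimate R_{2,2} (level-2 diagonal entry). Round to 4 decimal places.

-0.1187

R_{0,0} (trapezoid, 1 panel, h=1.7000): -0.111656
R_{1,0} (trapezoid, 2 panels, h=0.8500): -0.116820
R_{2,0} (trapezoid, 4 panels, h=0.4250): -0.118241
R_{1,1} = -0.116820 + (-0.116820 − (-0.111656))/3 = -0.118541
R_{2,1} = -0.118241 + (-0.118241 − (-0.116820))/3 = -0.118715
R_{2,2} = -0.118715 + (-0.118715 − (-0.118541))/15 = -0.118727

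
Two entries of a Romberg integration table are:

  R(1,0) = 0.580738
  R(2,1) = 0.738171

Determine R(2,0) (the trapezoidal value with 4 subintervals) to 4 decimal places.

0.6988

From R(2,1) = (4·R(2,0) − R(1,0))/3, solve for R(2,0):
4·R(2,0) = 3·0.738171 + 0.580738 = 2.795251
R(2,0) = 0.698813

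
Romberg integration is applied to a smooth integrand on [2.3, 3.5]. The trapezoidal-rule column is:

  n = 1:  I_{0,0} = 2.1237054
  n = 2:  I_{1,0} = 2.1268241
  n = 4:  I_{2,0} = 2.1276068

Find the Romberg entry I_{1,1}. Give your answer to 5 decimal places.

Richardson extrapolation on the trapezoidal column (denominator 4−1=3):
I_{1,1} = (4·2.1268241 − 2.1237054) / 3 = 2.1278637

2.12786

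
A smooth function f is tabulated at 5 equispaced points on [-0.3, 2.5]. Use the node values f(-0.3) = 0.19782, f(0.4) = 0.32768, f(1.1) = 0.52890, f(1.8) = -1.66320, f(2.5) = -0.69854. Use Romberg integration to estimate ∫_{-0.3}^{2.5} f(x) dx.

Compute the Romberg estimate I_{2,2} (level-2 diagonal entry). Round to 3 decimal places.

I_{0,0} (trapezoid, 1 panel, h=2.8000): -0.70101
I_{1,0} (trapezoid, 2 panels, h=1.4000): 0.38996
I_{2,0} (trapezoid, 4 panels, h=0.7000): -0.73989
I_{1,1} = 0.38996 + (0.38996 − (-0.70101))/3 = 0.75362
I_{2,1} = -0.73989 + (-0.73989 − 0.38996)/3 = -1.11651
I_{2,2} = -1.11651 + (-1.11651 − 0.75362)/15 = -1.24119

-1.241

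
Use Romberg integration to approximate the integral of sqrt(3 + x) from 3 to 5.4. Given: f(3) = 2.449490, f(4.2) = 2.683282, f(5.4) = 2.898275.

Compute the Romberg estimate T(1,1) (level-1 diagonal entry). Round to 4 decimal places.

6.4324

T(0,0) (trapezoid, 1 panel, h=2.4000): 6.417318
T(1,0) (trapezoid, 2 panels, h=1.2000): 6.428597
T(1,1) = 6.428597 + (6.428597 − 6.417318)/3 = 6.432357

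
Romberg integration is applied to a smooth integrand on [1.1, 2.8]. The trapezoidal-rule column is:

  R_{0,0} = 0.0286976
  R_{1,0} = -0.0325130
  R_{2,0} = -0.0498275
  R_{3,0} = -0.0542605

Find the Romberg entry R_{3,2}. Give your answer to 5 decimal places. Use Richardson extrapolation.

Richardson extrapolation on the trapezoidal column (denominator 4−1=3):
R_{2,1} = -0.0498275 + (-0.0498275 − (-0.0325130))/3 = -0.0555990
R_{3,1} = (4·(-0.0542605) − (-0.0498275)) / 3 = -0.0557382
R_{3,2} = -0.0557382 + (-0.0557382 − (-0.0555990))/15 = -0.0557475
(Column j=1 coincides with Simpson's rule on the same nodes.)

-0.05575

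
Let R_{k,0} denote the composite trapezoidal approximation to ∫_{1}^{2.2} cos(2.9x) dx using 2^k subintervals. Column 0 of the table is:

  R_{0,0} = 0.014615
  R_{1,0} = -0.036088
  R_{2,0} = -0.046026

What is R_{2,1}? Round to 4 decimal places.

-0.0493

Richardson extrapolation on the trapezoidal column (denominator 4−1=3):
R_{2,1} = (4·(-0.046026) − (-0.036088)) / 3 = -0.049339
(Column j=1 coincides with Simpson's rule on the same nodes.)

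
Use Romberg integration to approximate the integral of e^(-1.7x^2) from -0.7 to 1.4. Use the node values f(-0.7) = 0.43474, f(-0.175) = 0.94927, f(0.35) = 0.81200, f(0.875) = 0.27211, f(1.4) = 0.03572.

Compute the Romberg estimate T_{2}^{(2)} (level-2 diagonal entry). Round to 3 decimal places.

T_{0}^{(0)} (trapezoid, 1 panel, h=2.1000): 0.49398
T_{1}^{(0)} (trapezoid, 2 panels, h=1.0500): 1.09959
T_{2}^{(0)} (trapezoid, 4 panels, h=0.5250): 1.19102
T_{1}^{(1)} = 1.09959 + (1.09959 − 0.49398)/3 = 1.30146
T_{2}^{(1)} = 1.19102 + (1.19102 − 1.09959)/3 = 1.22150
T_{2}^{(2)} = 1.22150 + (1.22150 − 1.30146)/15 = 1.21617

1.216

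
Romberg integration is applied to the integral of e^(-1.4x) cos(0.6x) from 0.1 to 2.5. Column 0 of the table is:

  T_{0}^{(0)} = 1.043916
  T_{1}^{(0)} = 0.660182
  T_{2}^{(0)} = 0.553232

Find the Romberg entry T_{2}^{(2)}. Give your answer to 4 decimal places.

0.5166

Richardson extrapolation on the trapezoidal column (denominator 4−1=3):
T_{1}^{(1)} = 0.660182 + (0.660182 − 1.043916)/3 = 0.532271
T_{2}^{(1)} = (4·0.553232 − 0.660182) / 3 = 0.517582
T_{2}^{(2)} = (16·0.517582 − 0.532271) / 15 = 0.516603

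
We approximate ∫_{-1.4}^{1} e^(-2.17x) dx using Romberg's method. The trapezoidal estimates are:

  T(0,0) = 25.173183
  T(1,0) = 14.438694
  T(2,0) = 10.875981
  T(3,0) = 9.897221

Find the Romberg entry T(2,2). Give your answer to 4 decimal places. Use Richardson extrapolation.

9.6103

T(1,1) = 14.438694 + (14.438694 − 25.173183)/3 = 10.860531
T(2,1) = 10.875981 + (10.875981 − 14.438694)/3 = 9.688410
T(2,2) = (16·9.688410 − 10.860531) / 15 = 9.610269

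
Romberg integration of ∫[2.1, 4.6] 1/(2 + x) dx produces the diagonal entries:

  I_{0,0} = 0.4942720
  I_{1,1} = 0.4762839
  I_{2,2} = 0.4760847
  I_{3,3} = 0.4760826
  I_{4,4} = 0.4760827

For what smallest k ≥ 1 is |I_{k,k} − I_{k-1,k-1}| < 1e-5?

k = 3

|I_{1,1} − I_{0,0}| = 0.0179881 ≥ 1e-5
|I_{2,2} − I_{1,1}| = 0.0001992 ≥ 1e-5
|I_{3,3} − I_{2,2}| = 0.0000021 < 1e-5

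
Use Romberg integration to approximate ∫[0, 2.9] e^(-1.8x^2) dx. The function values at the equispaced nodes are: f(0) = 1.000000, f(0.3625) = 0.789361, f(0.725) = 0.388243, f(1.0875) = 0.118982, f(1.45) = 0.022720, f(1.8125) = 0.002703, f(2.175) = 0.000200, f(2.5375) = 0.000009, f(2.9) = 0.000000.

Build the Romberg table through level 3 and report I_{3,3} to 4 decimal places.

I_{0,0} (trapezoid, 1 panel, h=2.9000): 1.450000
I_{1,0} (trapezoid, 2 panels, h=1.4500): 0.757944
I_{2,0} (trapezoid, 4 panels, h=0.7250): 0.660593
I_{3,0} (trapezoid, 8 panels, h=0.3625): 0.660554
I_{1,1} = 0.757944 + (0.757944 − 1.450000)/3 = 0.527259
I_{2,1} = 0.660593 + (0.660593 − 0.757944)/3 = 0.628143
I_{3,1} = 0.660554 + (0.660554 − 0.660593)/3 = 0.660541
I_{2,2} = 0.628143 + (0.628143 − 0.527259)/15 = 0.634869
I_{3,2} = 0.660541 + (0.660541 − 0.628143)/15 = 0.662701
I_{3,3} = 0.662701 + (0.662701 − 0.634869)/63 = 0.663143

0.6631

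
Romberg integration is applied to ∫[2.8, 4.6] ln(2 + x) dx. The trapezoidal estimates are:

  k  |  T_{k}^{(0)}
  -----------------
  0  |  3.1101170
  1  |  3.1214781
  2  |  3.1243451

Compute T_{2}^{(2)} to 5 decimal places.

Richardson extrapolation on the trapezoidal column (denominator 4−1=3):
T_{1}^{(1)} = 3.1214781 + (3.1214781 − 3.1101170)/3 = 3.1252651
T_{2}^{(1)} = (4·3.1243451 − 3.1214781) / 3 = 3.1253008
T_{2}^{(2)} = 3.1253008 + (3.1253008 − 3.1252651)/15 = 3.1253032
(Column j=1 coincides with Simpson's rule on the same nodes.)

3.12530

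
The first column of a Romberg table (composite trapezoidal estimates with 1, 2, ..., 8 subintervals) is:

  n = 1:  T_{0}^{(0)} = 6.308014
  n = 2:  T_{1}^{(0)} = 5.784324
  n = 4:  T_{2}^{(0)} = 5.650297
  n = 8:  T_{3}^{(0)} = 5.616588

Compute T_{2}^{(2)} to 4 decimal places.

Richardson extrapolation on the trapezoidal column (denominator 4−1=3):
T_{1}^{(1)} = (4·5.784324 − 6.308014) / 3 = 5.609761
T_{2}^{(1)} = (4·5.650297 − 5.784324) / 3 = 5.605621
T_{2}^{(2)} = (16·5.605621 − 5.609761) / 15 = 5.605345
(Column j=1 coincides with Simpson's rule on the same nodes.)

5.6053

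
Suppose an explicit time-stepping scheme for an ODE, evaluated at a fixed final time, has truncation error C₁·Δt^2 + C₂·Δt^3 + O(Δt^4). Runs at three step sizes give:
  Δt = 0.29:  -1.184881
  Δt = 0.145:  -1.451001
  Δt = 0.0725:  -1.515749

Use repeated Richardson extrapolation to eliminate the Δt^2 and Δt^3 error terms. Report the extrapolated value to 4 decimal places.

First eliminate the Δt^2 term (factor 2^2 = 4):
  B₁ = (4·(-1.451001) − (-1.184881))/3 = -1.539708
  B₂ = (4·(-1.515749) − (-1.451001))/3 = -1.537332
Then eliminate the Δt^3 term (factor 2^3 = 8):
  (8·(-1.537332) − (-1.539708))/7 = -1.536993

-1.5370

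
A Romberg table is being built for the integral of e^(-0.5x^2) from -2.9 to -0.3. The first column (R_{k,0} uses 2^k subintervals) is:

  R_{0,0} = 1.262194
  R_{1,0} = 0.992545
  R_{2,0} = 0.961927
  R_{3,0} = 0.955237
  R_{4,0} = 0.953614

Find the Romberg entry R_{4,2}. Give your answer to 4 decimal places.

Richardson extrapolation on the trapezoidal column (denominator 4−1=3):
R_{3,1} = 0.955237 + (0.955237 − 0.961927)/3 = 0.953007
R_{4,1} = 0.953614 + (0.953614 − 0.955237)/3 = 0.953073
R_{4,2} = (16·0.953073 − 0.953007) / 15 = 0.953077

0.9531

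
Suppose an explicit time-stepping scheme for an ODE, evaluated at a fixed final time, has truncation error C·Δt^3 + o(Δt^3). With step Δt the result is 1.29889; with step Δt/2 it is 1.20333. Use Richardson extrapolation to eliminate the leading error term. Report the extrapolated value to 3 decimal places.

Extrapolated value = (8·A(Δt/2) − A(Δt)) / (8 − 1)
= (8·1.20333 − 1.29889) / 7
= 8.32775 / 7 = 1.18968

1.190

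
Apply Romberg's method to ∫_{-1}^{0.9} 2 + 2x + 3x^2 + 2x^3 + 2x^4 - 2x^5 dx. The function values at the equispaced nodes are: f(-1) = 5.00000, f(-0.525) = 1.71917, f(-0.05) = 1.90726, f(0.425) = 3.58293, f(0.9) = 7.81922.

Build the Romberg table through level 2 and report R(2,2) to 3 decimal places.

R(0,0) (trapezoid, 1 panel, h=1.9000): 12.17826
R(1,0) (trapezoid, 2 panels, h=0.9500): 7.90103
R(2,0) (trapezoid, 4 panels, h=0.4750): 6.46901
R(1,1) = 7.90103 + (7.90103 − 12.17826)/3 = 6.47529
R(2,1) = 6.46901 + (6.46901 − 7.90103)/3 = 5.99167
R(2,2) = 5.99167 + (5.99167 − 6.47529)/15 = 5.95943

5.959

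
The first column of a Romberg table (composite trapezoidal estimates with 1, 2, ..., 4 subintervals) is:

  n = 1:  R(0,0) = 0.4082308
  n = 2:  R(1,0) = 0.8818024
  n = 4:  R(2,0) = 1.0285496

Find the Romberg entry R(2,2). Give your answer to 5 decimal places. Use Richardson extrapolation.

1.07999

Richardson extrapolation on the trapezoidal column (denominator 4−1=3):
R(1,1) = 0.8818024 + (0.8818024 − 0.4082308)/3 = 1.0396596
R(2,1) = 1.0285496 + (1.0285496 − 0.8818024)/3 = 1.0774653
R(2,2) = 1.0774653 + (1.0774653 − 1.0396596)/15 = 1.0799857
(Column j=1 coincides with Simpson's rule on the same nodes.)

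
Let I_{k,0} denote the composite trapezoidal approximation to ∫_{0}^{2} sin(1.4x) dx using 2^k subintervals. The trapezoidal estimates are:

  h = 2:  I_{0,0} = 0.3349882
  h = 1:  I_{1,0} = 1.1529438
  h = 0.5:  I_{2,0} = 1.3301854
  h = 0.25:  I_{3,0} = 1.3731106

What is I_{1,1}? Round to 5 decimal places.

1.42560

I_{1,1} = (4·1.1529438 − 0.3349882) / 3 = 1.4255957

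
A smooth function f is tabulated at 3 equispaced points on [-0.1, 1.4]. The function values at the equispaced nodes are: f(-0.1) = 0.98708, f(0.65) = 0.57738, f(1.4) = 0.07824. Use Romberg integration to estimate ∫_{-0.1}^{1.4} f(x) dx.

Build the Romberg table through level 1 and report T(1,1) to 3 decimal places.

0.844

T(0,0) (trapezoid, 1 panel, h=1.5000): 0.79899
T(1,0) (trapezoid, 2 panels, h=0.7500): 0.83253
T(1,1) = 0.83253 + (0.83253 − 0.79899)/3 = 0.84371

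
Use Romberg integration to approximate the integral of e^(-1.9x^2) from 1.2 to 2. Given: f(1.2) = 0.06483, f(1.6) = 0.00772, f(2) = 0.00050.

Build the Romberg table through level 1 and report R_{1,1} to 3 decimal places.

0.013

R_{0,0} (trapezoid, 1 panel, h=0.8000): 0.02613
R_{1,0} (trapezoid, 2 panels, h=0.4000): 0.01615
R_{1,1} = 0.01615 + (0.01615 − 0.02613)/3 = 0.01282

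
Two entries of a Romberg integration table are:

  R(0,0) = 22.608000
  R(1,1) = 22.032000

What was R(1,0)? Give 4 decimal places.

22.1760

From R(1,1) = (4·R(1,0) − R(0,0))/3, solve for R(1,0):
4·R(1,0) = 3·22.032000 + 22.608000 = 88.704000
R(1,0) = 22.176000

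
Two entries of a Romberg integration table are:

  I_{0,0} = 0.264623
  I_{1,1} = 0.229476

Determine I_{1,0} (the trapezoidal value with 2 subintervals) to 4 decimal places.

From I_{1,1} = (4·I_{1,0} − I_{0,0})/3, solve for I_{1,0}:
4·I_{1,0} = 3·0.229476 + 0.264623 = 0.953051
I_{1,0} = 0.238263

0.2383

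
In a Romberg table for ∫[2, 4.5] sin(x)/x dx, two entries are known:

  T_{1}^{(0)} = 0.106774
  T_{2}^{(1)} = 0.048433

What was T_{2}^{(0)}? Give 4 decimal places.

0.0630

From T_{2}^{(1)} = (4·T_{2}^{(0)} − T_{1}^{(0)})/3, solve for T_{2}^{(0)}:
4·T_{2}^{(0)} = 3·0.048433 + 0.106774 = 0.252073
T_{2}^{(0)} = 0.063018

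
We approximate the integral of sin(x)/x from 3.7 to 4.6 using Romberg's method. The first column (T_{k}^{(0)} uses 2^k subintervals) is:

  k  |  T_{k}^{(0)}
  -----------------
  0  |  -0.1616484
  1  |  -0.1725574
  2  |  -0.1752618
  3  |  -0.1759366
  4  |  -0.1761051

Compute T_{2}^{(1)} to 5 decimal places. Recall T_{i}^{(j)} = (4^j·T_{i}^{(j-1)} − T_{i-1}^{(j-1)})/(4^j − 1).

Richardson extrapolation on the trapezoidal column (denominator 4−1=3):
T_{2}^{(1)} = -0.1752618 + (-0.1752618 − (-0.1725574))/3 = -0.1761633

-0.17616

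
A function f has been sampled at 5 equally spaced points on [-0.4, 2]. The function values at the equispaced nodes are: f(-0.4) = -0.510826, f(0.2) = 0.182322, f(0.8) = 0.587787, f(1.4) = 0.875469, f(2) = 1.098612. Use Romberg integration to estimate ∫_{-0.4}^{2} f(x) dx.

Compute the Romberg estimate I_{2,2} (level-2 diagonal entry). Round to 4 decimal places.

I_{0,0} (trapezoid, 1 panel, h=2.4000): 0.705343
I_{1,0} (trapezoid, 2 panels, h=1.2000): 1.058016
I_{2,0} (trapezoid, 4 panels, h=0.6000): 1.163683
I_{1,1} = 1.058016 + (1.058016 − 0.705343)/3 = 1.175574
I_{2,1} = 1.163683 + (1.163683 − 1.058016)/3 = 1.198905
I_{2,2} = 1.198905 + (1.198905 − 1.175574)/15 = 1.200460

1.2005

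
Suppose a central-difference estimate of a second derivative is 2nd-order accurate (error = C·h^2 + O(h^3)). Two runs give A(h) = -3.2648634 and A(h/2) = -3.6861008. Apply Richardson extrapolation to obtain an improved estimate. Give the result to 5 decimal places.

-3.82651

The leading error scales as h^2; refining by a factor of 2 reduces it by 2^2 = 4.
Extrapolated value = (4·A(h/2) − A(h)) / (4 − 1)
= (4·(-3.6861008) − (-3.2648634)) / 3
= -11.4795398 / 3 = -3.8265133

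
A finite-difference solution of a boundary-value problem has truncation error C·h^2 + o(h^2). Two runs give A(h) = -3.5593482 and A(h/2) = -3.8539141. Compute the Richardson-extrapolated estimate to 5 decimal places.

-3.95210

Extrapolated value = (4·A(h/2) − A(h)) / (4 − 1)
= (4·(-3.8539141) − (-3.5593482)) / 3
= -11.8563082 / 3 = -3.9521027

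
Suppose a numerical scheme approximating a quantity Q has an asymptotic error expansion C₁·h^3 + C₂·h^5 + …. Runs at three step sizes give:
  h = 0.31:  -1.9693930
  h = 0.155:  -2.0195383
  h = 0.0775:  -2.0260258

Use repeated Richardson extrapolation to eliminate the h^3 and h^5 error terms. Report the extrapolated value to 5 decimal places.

First eliminate the h^3 term (factor 2^3 = 8):
  B₁ = (8·(-2.0195383) − (-1.9693930))/7 = -2.0267019
  B₂ = (8·(-2.0260258) − (-2.0195383))/7 = -2.0269526
Then eliminate the h^5 term (factor 2^5 = 32):
  (32·(-2.0269526) − (-2.0267019))/31 = -2.0269607

-2.02696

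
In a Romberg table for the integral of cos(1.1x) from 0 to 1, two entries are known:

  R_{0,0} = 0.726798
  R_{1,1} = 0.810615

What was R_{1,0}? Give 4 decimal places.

0.7897

From R_{1,1} = (4·R_{1,0} − R_{0,0})/3, solve for R_{1,0}:
4·R_{1,0} = 3·0.810615 + 0.726798 = 3.158643
R_{1,0} = 0.789661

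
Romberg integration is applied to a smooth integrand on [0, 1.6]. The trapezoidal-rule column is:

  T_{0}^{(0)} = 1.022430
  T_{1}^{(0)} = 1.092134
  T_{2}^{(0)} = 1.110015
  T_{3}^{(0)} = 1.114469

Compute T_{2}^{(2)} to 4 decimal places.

1.1160

Richardson extrapolation on the trapezoidal column (denominator 4−1=3):
T_{1}^{(1)} = 1.092134 + (1.092134 − 1.022430)/3 = 1.115369
T_{2}^{(1)} = 1.110015 + (1.110015 − 1.092134)/3 = 1.115975
T_{2}^{(2)} = (16·1.115975 − 1.115369) / 15 = 1.116015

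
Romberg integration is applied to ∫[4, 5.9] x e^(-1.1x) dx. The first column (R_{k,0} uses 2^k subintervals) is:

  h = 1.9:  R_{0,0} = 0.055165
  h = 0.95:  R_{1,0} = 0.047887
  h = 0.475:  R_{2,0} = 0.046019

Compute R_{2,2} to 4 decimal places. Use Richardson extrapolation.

R_{1,1} = 0.047887 + (0.047887 − 0.055165)/3 = 0.045461
R_{2,1} = (4·0.046019 − 0.047887) / 3 = 0.045396
R_{2,2} = 0.045396 + (0.045396 − 0.045461)/15 = 0.045392

0.0454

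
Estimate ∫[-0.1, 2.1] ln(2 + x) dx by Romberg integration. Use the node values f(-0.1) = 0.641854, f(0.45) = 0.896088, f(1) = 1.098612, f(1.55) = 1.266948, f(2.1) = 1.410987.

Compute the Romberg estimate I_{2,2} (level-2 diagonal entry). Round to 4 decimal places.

2.3655

I_{0,0} (trapezoid, 1 panel, h=2.2000): 2.258125
I_{1,0} (trapezoid, 2 panels, h=1.1000): 2.337536
I_{2,0} (trapezoid, 4 panels, h=0.5500): 2.358438
I_{1,1} = 2.337536 + (2.337536 − 2.258125)/3 = 2.364006
I_{2,1} = 2.358438 + (2.358438 − 2.337536)/3 = 2.365405
I_{2,2} = 2.365405 + (2.365405 − 2.364006)/15 = 2.365498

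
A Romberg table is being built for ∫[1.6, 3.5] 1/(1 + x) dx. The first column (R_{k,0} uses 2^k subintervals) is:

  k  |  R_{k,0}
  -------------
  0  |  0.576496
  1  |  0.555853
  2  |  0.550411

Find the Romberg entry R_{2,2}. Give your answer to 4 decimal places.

0.5486

R_{1,1} = (4·0.555853 − 0.576496) / 3 = 0.548972
R_{2,1} = (4·0.550411 − 0.555853) / 3 = 0.548597
R_{2,2} = (16·0.548597 − 0.548972) / 15 = 0.548572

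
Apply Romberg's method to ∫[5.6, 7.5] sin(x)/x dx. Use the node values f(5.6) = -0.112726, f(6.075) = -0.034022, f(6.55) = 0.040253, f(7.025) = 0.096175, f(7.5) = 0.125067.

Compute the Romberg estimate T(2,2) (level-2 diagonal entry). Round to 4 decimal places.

0.0540

T(0,0) (trapezoid, 1 panel, h=1.9000): 0.011724
T(1,0) (trapezoid, 2 panels, h=0.9500): 0.044102
T(2,0) (trapezoid, 4 panels, h=0.4750): 0.051574
T(1,1) = 0.044102 + (0.044102 − 0.011724)/3 = 0.054895
T(2,1) = 0.051574 + (0.051574 − 0.044102)/3 = 0.054065
T(2,2) = 0.054065 + (0.054065 − 0.054895)/15 = 0.054010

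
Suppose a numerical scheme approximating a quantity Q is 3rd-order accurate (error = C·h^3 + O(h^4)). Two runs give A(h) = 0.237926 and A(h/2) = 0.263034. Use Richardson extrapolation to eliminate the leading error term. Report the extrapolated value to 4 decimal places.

The leading error scales as h^3; refining by a factor of 2 reduces it by 2^3 = 8.
Extrapolated value = (8·A(h/2) − A(h)) / (8 − 1)
= (8·0.263034 − 0.237926) / 7
= 1.866346 / 7 = 0.266621

0.2666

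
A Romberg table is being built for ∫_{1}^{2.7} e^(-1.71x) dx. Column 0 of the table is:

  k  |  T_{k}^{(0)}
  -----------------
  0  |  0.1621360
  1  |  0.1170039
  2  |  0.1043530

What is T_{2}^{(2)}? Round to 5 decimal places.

T_{1}^{(1)} = 0.1170039 + (0.1170039 − 0.1621360)/3 = 0.1019599
T_{2}^{(1)} = 0.1043530 + (0.1043530 − 0.1170039)/3 = 0.1001360
T_{2}^{(2)} = 0.1001360 + (0.1001360 − 0.1019599)/15 = 0.1000144

0.10001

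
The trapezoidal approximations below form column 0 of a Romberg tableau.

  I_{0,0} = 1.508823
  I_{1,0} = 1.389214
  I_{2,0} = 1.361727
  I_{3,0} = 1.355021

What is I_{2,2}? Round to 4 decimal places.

I_{1,1} = (4·1.389214 − 1.508823) / 3 = 1.349344
I_{2,1} = (4·1.361727 − 1.389214) / 3 = 1.352565
I_{2,2} = (16·1.352565 − 1.349344) / 15 = 1.352780
(Column j=1 coincides with Simpson's rule on the same nodes.)

1.3528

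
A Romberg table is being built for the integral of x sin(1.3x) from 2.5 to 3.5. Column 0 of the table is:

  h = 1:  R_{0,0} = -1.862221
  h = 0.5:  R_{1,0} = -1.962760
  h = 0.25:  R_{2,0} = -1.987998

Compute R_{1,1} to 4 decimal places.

R_{1,1} = (4·(-1.962760) − (-1.862221)) / 3 = -1.996273

-1.9963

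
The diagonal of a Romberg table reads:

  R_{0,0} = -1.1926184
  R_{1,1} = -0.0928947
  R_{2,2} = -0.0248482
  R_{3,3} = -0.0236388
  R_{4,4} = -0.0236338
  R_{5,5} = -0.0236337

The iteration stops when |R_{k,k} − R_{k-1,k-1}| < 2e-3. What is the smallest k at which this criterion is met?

|R_{1,1} − R_{0,0}| = 1.0997237 ≥ 2e-3
|R_{2,2} − R_{1,1}| = 0.0680465 ≥ 2e-3
|R_{3,3} − R_{2,2}| = 0.0012094 < 2e-3

k = 3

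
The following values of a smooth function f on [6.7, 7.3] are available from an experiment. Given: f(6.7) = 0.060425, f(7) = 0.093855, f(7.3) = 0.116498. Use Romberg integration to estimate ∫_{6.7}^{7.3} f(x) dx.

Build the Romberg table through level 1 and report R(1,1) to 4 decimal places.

0.0552

R(0,0) (trapezoid, 1 panel, h=0.6000): 0.053077
R(1,0) (trapezoid, 2 panels, h=0.3000): 0.054695
R(1,1) = 0.054695 + (0.054695 − 0.053077)/3 = 0.055234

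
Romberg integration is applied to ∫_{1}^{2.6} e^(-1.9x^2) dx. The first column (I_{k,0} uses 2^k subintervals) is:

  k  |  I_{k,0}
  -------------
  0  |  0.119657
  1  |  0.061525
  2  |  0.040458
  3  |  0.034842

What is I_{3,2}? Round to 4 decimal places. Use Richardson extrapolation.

Richardson extrapolation on the trapezoidal column (denominator 4−1=3):
I_{2,1} = (4·0.040458 − 0.061525) / 3 = 0.033436
I_{3,1} = (4·0.034842 − 0.040458) / 3 = 0.032970
I_{3,2} = (16·0.032970 − 0.033436) / 15 = 0.032939
(Column j=1 coincides with Simpson's rule on the same nodes.)

0.0329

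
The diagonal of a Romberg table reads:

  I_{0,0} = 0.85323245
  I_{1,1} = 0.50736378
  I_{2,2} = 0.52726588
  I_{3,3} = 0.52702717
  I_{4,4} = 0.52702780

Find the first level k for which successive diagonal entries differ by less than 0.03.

|I_{1,1} − I_{0,0}| = 0.34586867 ≥ 0.03
|I_{2,2} − I_{1,1}| = 0.01990210 < 0.03

k = 2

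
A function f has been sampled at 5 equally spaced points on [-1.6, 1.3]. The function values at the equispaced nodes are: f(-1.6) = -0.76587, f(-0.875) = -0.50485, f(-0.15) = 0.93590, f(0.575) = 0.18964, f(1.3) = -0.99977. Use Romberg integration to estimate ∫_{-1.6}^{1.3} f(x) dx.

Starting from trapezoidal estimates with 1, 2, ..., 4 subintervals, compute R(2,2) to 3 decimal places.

-0.361

R(0,0) (trapezoid, 1 panel, h=2.9000): -2.56018
R(1,0) (trapezoid, 2 panels, h=1.4500): 0.07697
R(2,0) (trapezoid, 4 panels, h=0.7250): -0.19004
R(1,1) = 0.07697 + (0.07697 − (-2.56018))/3 = 0.95602
R(2,1) = -0.19004 + (-0.19004 − 0.07697)/3 = -0.27904
R(2,2) = -0.27904 + (-0.27904 − 0.95602)/15 = -0.36138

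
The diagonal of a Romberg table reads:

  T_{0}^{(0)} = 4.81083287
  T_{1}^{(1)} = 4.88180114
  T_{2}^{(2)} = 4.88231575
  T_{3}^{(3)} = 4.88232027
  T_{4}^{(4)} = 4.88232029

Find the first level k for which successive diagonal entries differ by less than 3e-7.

k = 4

|T_{1}^{(1)} − T_{0}^{(0)}| = 0.07096827 ≥ 3e-7
|T_{2}^{(2)} − T_{1}^{(1)}| = 0.00051461 ≥ 3e-7
|T_{3}^{(3)} − T_{2}^{(2)}| = 0.00000452 ≥ 3e-7
|T_{4}^{(4)} − T_{3}^{(3)}| = 0.00000002 < 3e-7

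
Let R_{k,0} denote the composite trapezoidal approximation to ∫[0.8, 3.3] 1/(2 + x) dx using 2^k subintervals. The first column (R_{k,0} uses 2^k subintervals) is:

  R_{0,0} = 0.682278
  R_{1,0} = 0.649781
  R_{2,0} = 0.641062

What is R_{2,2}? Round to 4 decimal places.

Richardson extrapolation on the trapezoidal column (denominator 4−1=3):
R_{1,1} = (4·0.649781 − 0.682278) / 3 = 0.638949
R_{2,1} = 0.641062 + (0.641062 − 0.649781)/3 = 0.638156
R_{2,2} = 0.638156 + (0.638156 − 0.638949)/15 = 0.638103

0.6381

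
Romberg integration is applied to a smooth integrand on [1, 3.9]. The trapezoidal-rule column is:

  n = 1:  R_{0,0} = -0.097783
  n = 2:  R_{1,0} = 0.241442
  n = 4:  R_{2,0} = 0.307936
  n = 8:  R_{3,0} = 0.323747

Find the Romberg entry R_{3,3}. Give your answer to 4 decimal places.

0.3290

Richardson extrapolation on the trapezoidal column (denominator 4−1=3):
R_{1,1} = (4·0.241442 − (-0.097783)) / 3 = 0.354517
R_{2,1} = (4·0.307936 − 0.241442) / 3 = 0.330101
R_{3,1} = (4·0.323747 − 0.307936) / 3 = 0.329017
R_{2,2} = (16·0.330101 − 0.354517) / 15 = 0.328473
R_{3,2} = (16·0.329017 − 0.330101) / 15 = 0.328945
R_{3,3} = 0.328945 + (0.328945 − 0.328473)/63 = 0.328952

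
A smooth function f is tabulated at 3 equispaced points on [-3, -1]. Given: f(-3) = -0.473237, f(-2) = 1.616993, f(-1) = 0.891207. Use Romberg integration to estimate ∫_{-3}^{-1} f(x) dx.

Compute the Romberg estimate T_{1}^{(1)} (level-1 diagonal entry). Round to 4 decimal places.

T_{0}^{(0)} (trapezoid, 1 panel, h=2.0000): 0.417970
T_{1}^{(0)} (trapezoid, 2 panels, h=1.0000): 1.825978
T_{1}^{(1)} = 1.825978 + (1.825978 − 0.417970)/3 = 2.295314

2.2953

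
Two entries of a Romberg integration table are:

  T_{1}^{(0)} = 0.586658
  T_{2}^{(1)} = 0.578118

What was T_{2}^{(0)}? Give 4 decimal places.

From T_{2}^{(1)} = (4·T_{2}^{(0)} − T_{1}^{(0)})/3, solve for T_{2}^{(0)}:
4·T_{2}^{(0)} = 3·0.578118 + 0.586658 = 2.321012
T_{2}^{(0)} = 0.580253

0.5803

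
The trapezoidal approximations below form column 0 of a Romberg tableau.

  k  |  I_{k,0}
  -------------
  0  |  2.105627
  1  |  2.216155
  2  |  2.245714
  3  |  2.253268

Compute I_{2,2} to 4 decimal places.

Richardson extrapolation on the trapezoidal column (denominator 4−1=3):
I_{1,1} = (4·2.216155 − 2.105627) / 3 = 2.252998
I_{2,1} = (4·2.245714 − 2.216155) / 3 = 2.255567
I_{2,2} = (16·2.255567 − 2.252998) / 15 = 2.255738

2.2557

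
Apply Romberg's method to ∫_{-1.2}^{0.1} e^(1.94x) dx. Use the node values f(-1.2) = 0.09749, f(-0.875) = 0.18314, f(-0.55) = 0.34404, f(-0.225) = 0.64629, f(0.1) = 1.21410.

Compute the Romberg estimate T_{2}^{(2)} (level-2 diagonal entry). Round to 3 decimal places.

0.576

T_{0}^{(0)} (trapezoid, 1 panel, h=1.3000): 0.85253
T_{1}^{(0)} (trapezoid, 2 panels, h=0.6500): 0.64989
T_{2}^{(0)} (trapezoid, 4 panels, h=0.3250): 0.59451
T_{1}^{(1)} = 0.64989 + (0.64989 − 0.85253)/3 = 0.58234
T_{2}^{(1)} = 0.59451 + (0.59451 − 0.64989)/3 = 0.57605
T_{2}^{(2)} = 0.57605 + (0.57605 − 0.58234)/15 = 0.57563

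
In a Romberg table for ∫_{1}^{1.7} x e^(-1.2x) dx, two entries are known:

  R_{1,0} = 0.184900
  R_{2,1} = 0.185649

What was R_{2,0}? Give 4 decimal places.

0.1855

From R_{2,1} = (4·R_{2,0} − R_{1,0})/3, solve for R_{2,0}:
4·R_{2,0} = 3·0.185649 + 0.184900 = 0.741847
R_{2,0} = 0.185462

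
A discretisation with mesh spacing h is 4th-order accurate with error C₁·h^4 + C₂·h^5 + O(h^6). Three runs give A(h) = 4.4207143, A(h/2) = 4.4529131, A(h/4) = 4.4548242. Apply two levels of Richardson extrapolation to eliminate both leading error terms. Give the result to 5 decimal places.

4.45495

First eliminate the h^4 term (factor 2^4 = 16):
  B₁ = (16·4.4529131 − 4.4207143)/15 = 4.4550597
  B₂ = (16·4.4548242 − 4.4529131)/15 = 4.4549516
Then eliminate the h^5 term (factor 2^5 = 32):
  (32·4.4549516 − 4.4550597)/31 = 4.4549481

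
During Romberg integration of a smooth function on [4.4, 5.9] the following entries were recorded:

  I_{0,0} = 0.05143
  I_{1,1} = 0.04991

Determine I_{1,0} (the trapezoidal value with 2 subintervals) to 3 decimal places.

0.050

From I_{1,1} = (4·I_{1,0} − I_{0,0})/3, solve for I_{1,0}:
4·I_{1,0} = 3·0.04991 + 0.05143 = 0.20116
I_{1,0} = 0.05029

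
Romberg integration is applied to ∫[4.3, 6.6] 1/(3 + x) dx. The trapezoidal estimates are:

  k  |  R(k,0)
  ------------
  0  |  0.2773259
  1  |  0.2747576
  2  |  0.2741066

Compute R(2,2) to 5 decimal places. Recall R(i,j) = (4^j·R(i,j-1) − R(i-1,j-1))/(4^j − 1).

Richardson extrapolation on the trapezoidal column (denominator 4−1=3):
R(1,1) = 0.2747576 + (0.2747576 − 0.2773259)/3 = 0.2739015
R(2,1) = 0.2741066 + (0.2741066 − 0.2747576)/3 = 0.2738896
R(2,2) = 0.2738896 + (0.2738896 − 0.2739015)/15 = 0.2738888

0.27389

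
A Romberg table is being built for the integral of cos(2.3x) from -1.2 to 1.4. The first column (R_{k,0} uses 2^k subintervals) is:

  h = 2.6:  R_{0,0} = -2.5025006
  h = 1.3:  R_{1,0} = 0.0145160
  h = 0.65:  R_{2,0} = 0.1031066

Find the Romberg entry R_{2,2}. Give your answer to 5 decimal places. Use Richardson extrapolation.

0.08458

Richardson extrapolation on the trapezoidal column (denominator 4−1=3):
R_{1,1} = 0.0145160 + (0.0145160 − (-2.5025006))/3 = 0.8535215
R_{2,1} = (4·0.1031066 − 0.0145160) / 3 = 0.1326368
R_{2,2} = (16·0.1326368 − 0.8535215) / 15 = 0.0845778
(Column j=1 coincides with Simpson's rule on the same nodes.)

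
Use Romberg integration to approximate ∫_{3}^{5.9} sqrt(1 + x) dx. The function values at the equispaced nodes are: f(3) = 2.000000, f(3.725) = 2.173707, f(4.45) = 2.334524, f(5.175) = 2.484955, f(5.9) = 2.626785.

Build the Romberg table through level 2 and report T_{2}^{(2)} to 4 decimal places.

6.7499

T_{0}^{(0)} (trapezoid, 1 panel, h=2.9000): 6.708838
T_{1}^{(0)} (trapezoid, 2 panels, h=1.4500): 6.739479
T_{2}^{(0)} (trapezoid, 4 panels, h=0.7250): 6.747269
T_{1}^{(1)} = 6.739479 + (6.739479 − 6.708838)/3 = 6.749693
T_{2}^{(1)} = 6.747269 + (6.747269 − 6.739479)/3 = 6.749866
T_{2}^{(2)} = 6.749866 + (6.749866 − 6.749693)/15 = 6.749878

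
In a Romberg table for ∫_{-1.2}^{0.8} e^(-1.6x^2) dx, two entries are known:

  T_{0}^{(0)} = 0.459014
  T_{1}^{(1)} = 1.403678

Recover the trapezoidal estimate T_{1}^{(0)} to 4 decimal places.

From T_{1}^{(1)} = (4·T_{1}^{(0)} − T_{0}^{(0)})/3, solve for T_{1}^{(0)}:
4·T_{1}^{(0)} = 3·1.403678 + 0.459014 = 4.670048
T_{1}^{(0)} = 1.167512

1.1675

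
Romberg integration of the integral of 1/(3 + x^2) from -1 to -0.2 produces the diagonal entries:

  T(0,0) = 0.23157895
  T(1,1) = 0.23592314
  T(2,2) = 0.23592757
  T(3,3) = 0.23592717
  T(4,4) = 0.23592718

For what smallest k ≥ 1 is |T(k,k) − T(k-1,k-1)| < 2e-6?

|T(1,1) − T(0,0)| = 0.00434419 ≥ 2e-6
|T(2,2) − T(1,1)| = 0.00000443 ≥ 2e-6
|T(3,3) − T(2,2)| = 0.00000040 < 2e-6

k = 3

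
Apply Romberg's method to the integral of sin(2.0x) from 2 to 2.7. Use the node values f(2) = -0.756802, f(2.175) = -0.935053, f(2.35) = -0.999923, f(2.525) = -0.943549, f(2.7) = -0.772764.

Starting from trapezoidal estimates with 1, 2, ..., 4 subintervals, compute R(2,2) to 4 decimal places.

R(0,0) (trapezoid, 1 panel, h=0.7000): -0.535348
R(1,0) (trapezoid, 2 panels, h=0.3500): -0.617647
R(2,0) (trapezoid, 4 panels, h=0.1750): -0.637579
R(1,1) = -0.617647 + (-0.617647 − (-0.535348))/3 = -0.645080
R(2,1) = -0.637579 + (-0.637579 − (-0.617647))/3 = -0.644223
R(2,2) = -0.644223 + (-0.644223 − (-0.645080))/15 = -0.644166

-0.6442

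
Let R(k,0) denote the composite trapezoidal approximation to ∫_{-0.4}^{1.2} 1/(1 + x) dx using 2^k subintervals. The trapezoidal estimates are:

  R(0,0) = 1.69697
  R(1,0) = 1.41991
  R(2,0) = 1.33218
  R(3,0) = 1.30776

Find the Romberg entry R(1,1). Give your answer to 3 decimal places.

Richardson extrapolation on the trapezoidal column (denominator 4−1=3):
R(1,1) = 1.41991 + (1.41991 − 1.69697)/3 = 1.32756

1.328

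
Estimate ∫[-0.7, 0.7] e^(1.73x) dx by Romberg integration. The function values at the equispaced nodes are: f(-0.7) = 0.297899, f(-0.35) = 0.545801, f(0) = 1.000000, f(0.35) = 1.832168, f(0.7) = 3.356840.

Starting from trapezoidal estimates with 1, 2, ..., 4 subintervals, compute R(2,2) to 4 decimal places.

R(0,0) (trapezoid, 1 panel, h=1.4000): 2.558317
R(1,0) (trapezoid, 2 panels, h=0.7000): 1.979159
R(2,0) (trapezoid, 4 panels, h=0.3500): 1.821868
R(1,1) = 1.979159 + (1.979159 − 2.558317)/3 = 1.786106
R(2,1) = 1.821868 + (1.821868 − 1.979159)/3 = 1.769438
R(2,2) = 1.769438 + (1.769438 − 1.786106)/15 = 1.768327

1.7683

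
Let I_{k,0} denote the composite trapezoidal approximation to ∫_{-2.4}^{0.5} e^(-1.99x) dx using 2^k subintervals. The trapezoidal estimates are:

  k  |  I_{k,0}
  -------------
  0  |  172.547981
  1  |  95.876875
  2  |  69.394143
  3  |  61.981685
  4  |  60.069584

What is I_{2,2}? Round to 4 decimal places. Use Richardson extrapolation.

Richardson extrapolation on the trapezoidal column (denominator 4−1=3):
I_{1,1} = (4·95.876875 − 172.547981) / 3 = 70.319840
I_{2,1} = (4·69.394143 − 95.876875) / 3 = 60.566566
I_{2,2} = 60.566566 + (60.566566 − 70.319840)/15 = 59.916348
(Column j=1 coincides with Simpson's rule on the same nodes.)

59.9163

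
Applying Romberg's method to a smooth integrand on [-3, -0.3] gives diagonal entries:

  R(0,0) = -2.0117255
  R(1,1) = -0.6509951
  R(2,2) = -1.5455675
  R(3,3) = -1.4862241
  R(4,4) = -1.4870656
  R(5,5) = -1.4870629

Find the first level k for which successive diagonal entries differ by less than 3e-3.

|R(1,1) − R(0,0)| = 1.3607304 ≥ 3e-3
|R(2,2) − R(1,1)| = 0.8945724 ≥ 3e-3
|R(3,3) − R(2,2)| = 0.0593434 ≥ 3e-3
|R(4,4) − R(3,3)| = 0.0008415 < 3e-3

k = 4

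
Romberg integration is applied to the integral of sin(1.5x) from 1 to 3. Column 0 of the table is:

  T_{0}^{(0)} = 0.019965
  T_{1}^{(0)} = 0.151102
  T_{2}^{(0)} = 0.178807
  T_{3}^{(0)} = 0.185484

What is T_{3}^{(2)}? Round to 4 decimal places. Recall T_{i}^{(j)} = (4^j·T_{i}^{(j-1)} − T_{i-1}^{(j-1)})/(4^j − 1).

0.1877

Richardson extrapolation on the trapezoidal column (denominator 4−1=3):
T_{2}^{(1)} = (4·0.178807 − 0.151102) / 3 = 0.188042
T_{3}^{(1)} = 0.185484 + (0.185484 − 0.178807)/3 = 0.187710
T_{3}^{(2)} = (16·0.187710 − 0.188042) / 15 = 0.187688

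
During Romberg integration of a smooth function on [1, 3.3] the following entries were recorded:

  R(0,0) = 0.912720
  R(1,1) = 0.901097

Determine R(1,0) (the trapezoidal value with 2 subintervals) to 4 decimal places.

0.9040

From R(1,1) = (4·R(1,0) − R(0,0))/3, solve for R(1,0):
4·R(1,0) = 3·0.901097 + 0.912720 = 3.616011
R(1,0) = 0.904003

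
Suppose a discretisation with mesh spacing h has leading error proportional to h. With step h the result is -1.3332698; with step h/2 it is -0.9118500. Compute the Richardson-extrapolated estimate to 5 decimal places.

-0.49043

The leading error scales as h; refining by a factor of 2 reduces it by 2^1 = 2.
Extrapolated value = (2·A(h/2) − A(h)) / (2 − 1)
= (2·(-0.9118500) − (-1.3332698)) / 1
= -0.4904302 / 1 = -0.4904302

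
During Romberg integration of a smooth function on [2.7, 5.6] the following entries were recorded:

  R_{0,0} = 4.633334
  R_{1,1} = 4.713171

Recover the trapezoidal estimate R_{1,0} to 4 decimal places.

4.6932

From R_{1,1} = (4·R_{1,0} − R_{0,0})/3, solve for R_{1,0}:
4·R_{1,0} = 3·4.713171 + 4.633334 = 18.772847
R_{1,0} = 4.693212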